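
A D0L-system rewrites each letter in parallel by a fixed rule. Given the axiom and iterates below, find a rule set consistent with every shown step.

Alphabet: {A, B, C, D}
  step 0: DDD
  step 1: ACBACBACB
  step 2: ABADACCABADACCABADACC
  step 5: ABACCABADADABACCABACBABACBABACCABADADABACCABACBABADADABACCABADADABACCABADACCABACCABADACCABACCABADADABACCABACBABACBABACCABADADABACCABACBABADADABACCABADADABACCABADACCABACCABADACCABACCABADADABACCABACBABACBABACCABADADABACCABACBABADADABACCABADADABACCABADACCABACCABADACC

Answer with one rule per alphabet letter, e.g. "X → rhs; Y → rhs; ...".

  step 1 ⇒ step 2: ACBACBACB ⇒ AB·AD·ACC·AB·AD·ACC·AB·AD·ACC
    A ↦ AB
    B ↦ ACC
    C ↦ AD
  step 0 ⇒ step 1: DDD ⇒ ACB·ACB·ACB
    D ↦ ACB

A->AB, B->ACC, C->AD, D->ACB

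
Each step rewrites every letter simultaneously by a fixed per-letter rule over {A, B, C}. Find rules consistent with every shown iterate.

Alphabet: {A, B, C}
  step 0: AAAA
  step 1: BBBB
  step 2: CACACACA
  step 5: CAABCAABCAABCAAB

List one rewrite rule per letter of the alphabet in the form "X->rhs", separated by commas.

A->B, B->CA, C->A

  step 1 ⇒ step 2: BBBB ⇒ CA·CA·CA·CA
    B ↦ CA
  step 0 ⇒ step 1: AAAA ⇒ B·B·B·B
    A ↦ B
    C ↦ A  (constrained at step 2)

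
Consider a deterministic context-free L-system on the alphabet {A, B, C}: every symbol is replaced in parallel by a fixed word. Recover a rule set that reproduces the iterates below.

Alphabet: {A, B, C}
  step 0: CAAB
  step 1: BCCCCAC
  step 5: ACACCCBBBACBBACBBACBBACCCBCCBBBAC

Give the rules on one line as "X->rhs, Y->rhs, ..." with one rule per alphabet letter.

A->CC, B->AC, C->B

  step 0 ⇒ step 1: CAAB ⇒ B·CC·CC·AC
    A ↦ CC
    B ↦ AC
    C ↦ B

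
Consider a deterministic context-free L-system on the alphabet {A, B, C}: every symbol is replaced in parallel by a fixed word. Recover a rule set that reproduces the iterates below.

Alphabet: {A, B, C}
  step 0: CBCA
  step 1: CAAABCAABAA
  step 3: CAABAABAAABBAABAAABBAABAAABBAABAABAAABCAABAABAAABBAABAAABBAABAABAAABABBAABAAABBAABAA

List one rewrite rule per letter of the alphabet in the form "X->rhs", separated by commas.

A->BAA, B->AB, C->CAA

  step 0 ⇒ step 1: CBCA ⇒ CAA·AB·CAA·BAA
    A ↦ BAA
    B ↦ AB
    C ↦ CAA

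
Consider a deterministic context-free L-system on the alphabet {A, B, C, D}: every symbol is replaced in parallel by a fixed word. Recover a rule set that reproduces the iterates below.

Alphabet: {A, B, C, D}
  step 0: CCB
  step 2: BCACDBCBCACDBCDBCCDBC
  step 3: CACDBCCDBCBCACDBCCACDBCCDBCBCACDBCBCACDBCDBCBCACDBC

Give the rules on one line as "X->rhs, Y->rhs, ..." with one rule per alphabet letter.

  step 2 ⇒ step 3: BCACDBCBCACDBCDBCCDBC ⇒ CAC·DBC·C·DBC·B·CAC·DBC·CAC·DBC·C·DBC·B·CAC·DBC·B·CAC·DBC·DBC·B·CAC·DBC
    A ↦ C
    B ↦ CAC
    C ↦ DBC
    D ↦ B

A->C, B->CAC, C->DBC, D->B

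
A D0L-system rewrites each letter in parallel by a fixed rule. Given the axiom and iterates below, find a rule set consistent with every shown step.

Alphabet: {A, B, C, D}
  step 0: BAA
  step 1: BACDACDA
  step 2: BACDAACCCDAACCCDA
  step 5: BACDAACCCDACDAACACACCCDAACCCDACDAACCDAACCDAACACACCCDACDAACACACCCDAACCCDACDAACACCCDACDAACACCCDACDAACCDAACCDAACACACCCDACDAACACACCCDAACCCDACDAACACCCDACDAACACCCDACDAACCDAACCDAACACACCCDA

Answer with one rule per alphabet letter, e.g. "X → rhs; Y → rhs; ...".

A->CDA, B->BA, C->AC, D->C

  step 1 ⇒ step 2: BACDACDA ⇒ BA·CDA·AC·C·CDA·AC·C·CDA
    A ↦ CDA
    B ↦ BA
    C ↦ AC
    D ↦ C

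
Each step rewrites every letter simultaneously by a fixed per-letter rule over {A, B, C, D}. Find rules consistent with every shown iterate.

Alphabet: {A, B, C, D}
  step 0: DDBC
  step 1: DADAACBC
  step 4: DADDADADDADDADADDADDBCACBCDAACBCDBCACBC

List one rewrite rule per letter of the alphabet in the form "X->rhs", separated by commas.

  step 0 ⇒ step 1: DDBC ⇒ DA·DA·AC·BC
    B ↦ AC
    C ↦ BC
    D ↦ DA
    A ↦ D  (constrained at step 1)

A->D, B->AC, C->BC, D->DA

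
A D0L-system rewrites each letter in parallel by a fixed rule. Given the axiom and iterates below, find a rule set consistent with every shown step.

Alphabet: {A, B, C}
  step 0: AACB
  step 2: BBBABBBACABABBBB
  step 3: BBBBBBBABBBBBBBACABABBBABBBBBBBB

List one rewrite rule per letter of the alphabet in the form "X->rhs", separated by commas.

  step 2 ⇒ step 3: BBBABBBACABABBBB ⇒ BB·BB·BB·BA·BB·BB·BB·BA·CA·BA·BB·BA·BB·BB·BB·BB
    A ↦ BA
    B ↦ BB
    C ↦ CA

A->BA, B->BB, C->CA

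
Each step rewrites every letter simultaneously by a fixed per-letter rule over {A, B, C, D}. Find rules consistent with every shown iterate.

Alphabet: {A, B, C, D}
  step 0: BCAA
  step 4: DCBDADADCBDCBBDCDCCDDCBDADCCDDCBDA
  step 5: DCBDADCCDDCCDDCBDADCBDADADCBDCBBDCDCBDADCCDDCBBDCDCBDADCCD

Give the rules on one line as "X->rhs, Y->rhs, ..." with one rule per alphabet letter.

A->CD, B->DA, C->B, D->DC

  step 4 ⇒ step 5: DCBDADADCBDCBBDCDCCDDCBDADCCDDCBDA ⇒ DC·B·DA·DC·CD·DC·CD·DC·B·DA·DC·B·DA·DA·DC·B·DC·B·B·DC·DC·B·DA·DC·CD·DC·B·B·DC·DC·B·DA·DC·CD
    A ↦ CD
    B ↦ DA
    C ↦ B
    D ↦ DC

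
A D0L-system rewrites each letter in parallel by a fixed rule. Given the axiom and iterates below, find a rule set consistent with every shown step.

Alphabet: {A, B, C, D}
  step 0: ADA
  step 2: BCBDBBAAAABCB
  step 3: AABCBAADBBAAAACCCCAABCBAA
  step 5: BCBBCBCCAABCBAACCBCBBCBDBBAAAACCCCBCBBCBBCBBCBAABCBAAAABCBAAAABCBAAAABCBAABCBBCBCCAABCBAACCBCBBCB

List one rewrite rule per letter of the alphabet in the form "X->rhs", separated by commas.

A->C, B->AA, C->BCB, D->DBB

  step 2 ⇒ step 3: BCBDBBAAAABCB ⇒ AA·BCB·AA·DBB·AA·AA·C·C·C·C·AA·BCB·AA
    A ↦ C
    B ↦ AA
    C ↦ BCB
    D ↦ DBB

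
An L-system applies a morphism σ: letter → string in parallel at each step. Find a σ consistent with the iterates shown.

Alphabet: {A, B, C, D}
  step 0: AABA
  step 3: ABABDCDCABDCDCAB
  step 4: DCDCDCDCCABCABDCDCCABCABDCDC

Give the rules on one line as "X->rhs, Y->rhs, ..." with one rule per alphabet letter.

  step 3 ⇒ step 4: ABABDCDCABDCDCAB ⇒ D·CDC·D·CDC·C·AB·C·AB·D·CDC·C·AB·C·AB·D·CDC
    A ↦ D
    B ↦ CDC
    C ↦ AB
    D ↦ C

A->D, B->CDC, C->AB, D->C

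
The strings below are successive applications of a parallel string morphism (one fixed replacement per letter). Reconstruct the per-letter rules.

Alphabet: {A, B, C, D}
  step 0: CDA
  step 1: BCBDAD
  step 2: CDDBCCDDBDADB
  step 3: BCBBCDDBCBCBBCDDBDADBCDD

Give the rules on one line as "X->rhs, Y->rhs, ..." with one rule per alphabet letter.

  step 2 ⇒ step 3: CDDBCCDDBDADB ⇒ BC·B·B·CDD·BC·BC·B·B·CDD·B·DAD·B·CDD
    A ↦ DAD
    B ↦ CDD
    C ↦ BC
    D ↦ B

A->DAD, B->CDD, C->BC, D->B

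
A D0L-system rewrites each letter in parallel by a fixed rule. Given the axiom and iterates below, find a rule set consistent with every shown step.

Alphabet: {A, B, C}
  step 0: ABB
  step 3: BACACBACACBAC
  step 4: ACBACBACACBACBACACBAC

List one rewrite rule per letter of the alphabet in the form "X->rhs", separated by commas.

A->B, B->AC, C->AC

  step 3 ⇒ step 4: BACACBACACBAC ⇒ AC·B·AC·B·AC·AC·B·AC·B·AC·AC·B·AC
    A ↦ B
    B ↦ AC
    C ↦ AC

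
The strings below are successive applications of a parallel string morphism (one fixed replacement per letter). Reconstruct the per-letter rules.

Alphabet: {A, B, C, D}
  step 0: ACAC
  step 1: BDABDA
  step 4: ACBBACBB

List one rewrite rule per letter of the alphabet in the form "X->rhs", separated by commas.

A->B, B->A, C->DA, D->C

  step 0 ⇒ step 1: ACAC ⇒ B·DA·B·DA
    A ↦ B
    C ↦ DA
    B ↦ A  (constrained at step 1)
    D ↦ C  (constrained at step 1)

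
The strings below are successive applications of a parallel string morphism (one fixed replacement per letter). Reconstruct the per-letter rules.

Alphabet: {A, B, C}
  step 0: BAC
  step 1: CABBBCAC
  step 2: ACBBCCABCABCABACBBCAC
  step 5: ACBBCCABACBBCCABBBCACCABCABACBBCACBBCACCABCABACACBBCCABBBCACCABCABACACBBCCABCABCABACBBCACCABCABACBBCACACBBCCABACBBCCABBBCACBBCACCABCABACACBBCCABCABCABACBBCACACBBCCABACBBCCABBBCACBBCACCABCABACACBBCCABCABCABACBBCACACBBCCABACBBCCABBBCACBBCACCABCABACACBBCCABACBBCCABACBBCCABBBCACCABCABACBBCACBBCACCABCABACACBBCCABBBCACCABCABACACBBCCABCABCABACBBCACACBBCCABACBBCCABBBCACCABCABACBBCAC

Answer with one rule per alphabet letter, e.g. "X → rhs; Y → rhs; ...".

  step 1 ⇒ step 2: CABBBCAC ⇒ AC·BBC·CAB·CAB·CAB·AC·BBC·AC
    A ↦ BBC
    B ↦ CAB
    C ↦ AC

A->BBC, B->CAB, C->AC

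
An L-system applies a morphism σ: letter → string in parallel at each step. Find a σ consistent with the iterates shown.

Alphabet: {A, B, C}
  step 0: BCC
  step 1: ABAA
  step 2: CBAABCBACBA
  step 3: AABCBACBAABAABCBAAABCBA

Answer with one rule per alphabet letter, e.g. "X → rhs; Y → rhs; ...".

  step 2 ⇒ step 3: CBAABCBACBA ⇒ A·AB·CBA·CBA·AB·A·AB·CBA·A·AB·CBA
    A ↦ CBA
    B ↦ AB
    C ↦ A

A->CBA, B->AB, C->A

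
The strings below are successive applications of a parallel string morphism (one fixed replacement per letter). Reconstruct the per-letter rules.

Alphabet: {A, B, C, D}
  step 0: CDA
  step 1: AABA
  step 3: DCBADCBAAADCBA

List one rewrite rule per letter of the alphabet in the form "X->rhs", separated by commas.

  step 0 ⇒ step 1: CDA ⇒ A·A·BA
    A ↦ BA
    C ↦ A
    D ↦ A
    B ↦ DC  (constrained at step 1)

A->BA, B->DC, C->A, D->A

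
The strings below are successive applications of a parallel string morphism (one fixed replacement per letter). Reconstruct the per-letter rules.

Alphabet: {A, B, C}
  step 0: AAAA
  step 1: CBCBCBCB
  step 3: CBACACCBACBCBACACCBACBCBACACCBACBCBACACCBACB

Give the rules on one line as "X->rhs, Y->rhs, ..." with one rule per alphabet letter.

A->CB, B->CBA, C->AC

  step 0 ⇒ step 1: AAAA ⇒ CB·CB·CB·CB
    A ↦ CB
    B ↦ CBA  (constrained at step 1)
    C ↦ AC  (constrained at step 1)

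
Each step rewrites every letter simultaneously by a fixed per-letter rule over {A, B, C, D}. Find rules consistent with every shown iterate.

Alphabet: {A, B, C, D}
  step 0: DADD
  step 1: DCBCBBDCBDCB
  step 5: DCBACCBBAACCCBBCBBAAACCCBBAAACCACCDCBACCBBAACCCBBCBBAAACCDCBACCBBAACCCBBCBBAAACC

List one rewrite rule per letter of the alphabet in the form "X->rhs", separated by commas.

  step 0 ⇒ step 1: DADD ⇒ DCB·CBB·DCB·DCB
    A ↦ CBB
    D ↦ DCB
    B ↦ C  (constrained at step 1)
    C ↦ A  (constrained at step 1)

A->CBB, B->C, C->A, D->DCB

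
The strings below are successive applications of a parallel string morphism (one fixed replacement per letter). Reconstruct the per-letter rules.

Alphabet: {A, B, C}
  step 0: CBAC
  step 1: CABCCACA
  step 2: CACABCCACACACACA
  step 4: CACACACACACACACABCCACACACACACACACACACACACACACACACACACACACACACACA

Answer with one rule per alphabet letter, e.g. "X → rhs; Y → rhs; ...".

A->CA, B->BC, C->CA

  step 1 ⇒ step 2: CABCCACA ⇒ CA·CA·BC·CA·CA·CA·CA·CA
    A ↦ CA
    B ↦ BC
    C ↦ CA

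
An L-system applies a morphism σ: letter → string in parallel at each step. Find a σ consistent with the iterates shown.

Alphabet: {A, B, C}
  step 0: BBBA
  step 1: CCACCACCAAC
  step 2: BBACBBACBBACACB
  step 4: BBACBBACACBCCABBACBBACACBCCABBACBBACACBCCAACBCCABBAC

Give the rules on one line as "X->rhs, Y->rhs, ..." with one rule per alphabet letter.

  step 1 ⇒ step 2: CCACCACCAAC ⇒ B·B·AC·B·B·AC·B·B·AC·AC·B
    A ↦ AC
    C ↦ B
  step 0 ⇒ step 1: BBBA ⇒ CCA·CCA·CCA·AC
    B ↦ CCA

A->AC, B->CCA, C->B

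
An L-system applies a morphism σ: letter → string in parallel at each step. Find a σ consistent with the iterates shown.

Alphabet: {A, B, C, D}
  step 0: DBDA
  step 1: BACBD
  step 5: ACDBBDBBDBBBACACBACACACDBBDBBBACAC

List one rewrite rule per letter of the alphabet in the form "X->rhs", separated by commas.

  step 0 ⇒ step 1: DBDA ⇒ B·AC·B·D
    A ↦ D
    B ↦ AC
    D ↦ B
    C ↦ BB  (constrained at step 1)

A->D, B->AC, C->BB, D->B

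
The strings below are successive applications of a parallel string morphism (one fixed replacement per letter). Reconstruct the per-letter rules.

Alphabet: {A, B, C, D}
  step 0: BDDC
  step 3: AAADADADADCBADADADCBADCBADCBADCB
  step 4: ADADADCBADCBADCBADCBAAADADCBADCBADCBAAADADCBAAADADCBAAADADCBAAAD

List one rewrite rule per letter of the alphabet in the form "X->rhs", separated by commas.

  step 3 ⇒ step 4: AAADADADADCBADADADCBADCBADCBADCB ⇒ AD·AD·AD·CB·AD·CB·AD·CB·AD·CB·AAA·D·AD·CB·AD·CB·AD·CB·AAA·D·AD·CB·AAA·D·AD·CB·AAA·D·AD·CB·AAA·D
    A ↦ AD
    B ↦ D
    C ↦ AAA
    D ↦ CB

A->AD, B->D, C->AAA, D->CB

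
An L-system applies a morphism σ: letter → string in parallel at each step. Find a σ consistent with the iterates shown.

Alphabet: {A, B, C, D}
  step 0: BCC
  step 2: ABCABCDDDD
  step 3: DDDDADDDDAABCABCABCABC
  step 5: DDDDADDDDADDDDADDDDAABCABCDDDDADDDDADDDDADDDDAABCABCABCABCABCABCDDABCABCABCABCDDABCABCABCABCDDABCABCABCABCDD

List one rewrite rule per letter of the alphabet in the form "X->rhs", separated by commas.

  step 2 ⇒ step 3: ABCABCDDDD ⇒ DD·DD·A·DD·DD·A·ABC·ABC·ABC·ABC
    A ↦ DD
    B ↦ DD
    C ↦ A
    D ↦ ABC

A->DD, B->DD, C->A, D->ABC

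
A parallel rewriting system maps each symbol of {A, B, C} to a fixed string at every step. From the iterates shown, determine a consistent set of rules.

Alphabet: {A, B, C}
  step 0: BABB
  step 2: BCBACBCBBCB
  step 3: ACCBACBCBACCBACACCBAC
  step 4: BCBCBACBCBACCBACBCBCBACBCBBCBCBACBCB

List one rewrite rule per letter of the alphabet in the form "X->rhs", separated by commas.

  step 3 ⇒ step 4: ACCBACBCBACCBACACCBAC ⇒ B·CB·CB·AC·B·CB·AC·CB·AC·B·CB·CB·AC·B·CB·B·CB·CB·AC·B·CB
    A ↦ B
    B ↦ AC
    C ↦ CB

A->B, B->AC, C->CB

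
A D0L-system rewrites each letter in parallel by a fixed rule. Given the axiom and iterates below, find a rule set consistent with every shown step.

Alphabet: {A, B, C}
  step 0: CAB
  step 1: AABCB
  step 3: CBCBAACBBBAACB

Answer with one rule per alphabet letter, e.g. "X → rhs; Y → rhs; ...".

  step 0 ⇒ step 1: CAB ⇒ AA·B·CB
    A ↦ B
    B ↦ CB
    C ↦ AA

A->B, B->CB, C->AA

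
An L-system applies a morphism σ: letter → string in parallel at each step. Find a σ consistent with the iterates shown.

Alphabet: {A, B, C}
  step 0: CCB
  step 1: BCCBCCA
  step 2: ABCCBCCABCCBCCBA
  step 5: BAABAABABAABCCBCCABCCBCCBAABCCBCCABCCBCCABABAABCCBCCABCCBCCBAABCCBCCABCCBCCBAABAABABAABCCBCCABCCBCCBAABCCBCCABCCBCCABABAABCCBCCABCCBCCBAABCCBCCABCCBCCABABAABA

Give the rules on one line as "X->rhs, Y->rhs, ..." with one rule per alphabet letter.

A->BA, B->A, C->BCC

  step 1 ⇒ step 2: BCCBCCA ⇒ A·BCC·BCC·A·BCC·BCC·BA
    A ↦ BA
    B ↦ A
    C ↦ BCC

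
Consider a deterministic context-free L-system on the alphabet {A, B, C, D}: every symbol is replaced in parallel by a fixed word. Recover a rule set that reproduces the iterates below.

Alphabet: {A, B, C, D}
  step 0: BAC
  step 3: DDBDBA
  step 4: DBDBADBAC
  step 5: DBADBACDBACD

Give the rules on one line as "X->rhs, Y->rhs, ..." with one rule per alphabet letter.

A->C, B->A, C->D, D->DB

  step 4 ⇒ step 5: DBDBADBAC ⇒ DB·A·DB·A·C·DB·A·C·D
    A ↦ C
    B ↦ A
    C ↦ D
    D ↦ DB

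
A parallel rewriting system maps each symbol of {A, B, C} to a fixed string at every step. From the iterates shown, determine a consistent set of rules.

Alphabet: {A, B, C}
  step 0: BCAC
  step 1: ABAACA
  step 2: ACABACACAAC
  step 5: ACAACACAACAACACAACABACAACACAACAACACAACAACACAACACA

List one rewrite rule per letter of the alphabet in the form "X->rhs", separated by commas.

A->AC, B->AB, C->A

  step 1 ⇒ step 2: ABAACA ⇒ AC·AB·AC·AC·A·AC
    A ↦ AC
    B ↦ AB
    C ↦ A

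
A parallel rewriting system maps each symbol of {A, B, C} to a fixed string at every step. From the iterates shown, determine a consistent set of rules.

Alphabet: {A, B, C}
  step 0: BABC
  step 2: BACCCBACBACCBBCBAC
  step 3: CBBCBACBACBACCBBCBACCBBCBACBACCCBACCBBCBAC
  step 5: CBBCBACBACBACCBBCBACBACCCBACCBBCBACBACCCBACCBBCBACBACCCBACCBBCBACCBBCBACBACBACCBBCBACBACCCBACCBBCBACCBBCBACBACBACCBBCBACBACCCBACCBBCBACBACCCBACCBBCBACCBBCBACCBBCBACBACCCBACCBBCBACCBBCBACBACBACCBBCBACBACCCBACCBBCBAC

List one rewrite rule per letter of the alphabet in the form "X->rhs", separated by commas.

  step 2 ⇒ step 3: BACCCBACBACCBBCBAC ⇒ C·BBC·BAC·BAC·BAC·C·BBC·BAC·C·BBC·BAC·BAC·C·C·BAC·C·BBC·BAC
    A ↦ BBC
    B ↦ C
    C ↦ BAC

A->BBC, B->C, C->BAC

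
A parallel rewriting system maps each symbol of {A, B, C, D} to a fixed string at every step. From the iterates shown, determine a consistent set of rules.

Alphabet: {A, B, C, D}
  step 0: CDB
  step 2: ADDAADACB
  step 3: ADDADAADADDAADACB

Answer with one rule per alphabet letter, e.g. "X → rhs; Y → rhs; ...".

  step 2 ⇒ step 3: ADDAADACB ⇒ AD·DA·DA·AD·AD·DA·AD·A·CB
    A ↦ AD
    B ↦ CB
    C ↦ A
    D ↦ DA

A->AD, B->CB, C->A, D->DA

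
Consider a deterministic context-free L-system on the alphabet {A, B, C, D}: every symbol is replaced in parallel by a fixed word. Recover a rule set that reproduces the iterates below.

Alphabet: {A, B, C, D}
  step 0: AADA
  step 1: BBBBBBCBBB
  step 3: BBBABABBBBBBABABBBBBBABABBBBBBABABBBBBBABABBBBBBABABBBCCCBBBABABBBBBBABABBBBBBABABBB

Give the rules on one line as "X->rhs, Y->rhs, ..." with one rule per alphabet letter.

A->BBB, B->ABA, C->DDD, D->C

  step 0 ⇒ step 1: AADA ⇒ BBB·BBB·C·BBB
    A ↦ BBB
    D ↦ C
    B ↦ ABA  (constrained at step 1)
    C ↦ DDD  (constrained at step 1)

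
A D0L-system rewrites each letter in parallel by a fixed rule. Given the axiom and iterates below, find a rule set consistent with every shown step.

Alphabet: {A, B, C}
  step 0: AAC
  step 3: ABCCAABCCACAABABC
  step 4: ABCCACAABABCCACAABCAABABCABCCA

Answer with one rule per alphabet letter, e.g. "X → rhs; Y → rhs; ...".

A->AB, B->C, C->CA

  step 3 ⇒ step 4: ABCCAABCCACAABABC ⇒ AB·C·CA·CA·AB·AB·C·CA·CA·AB·CA·AB·AB·C·AB·C·CA
    A ↦ AB
    B ↦ C
    C ↦ CA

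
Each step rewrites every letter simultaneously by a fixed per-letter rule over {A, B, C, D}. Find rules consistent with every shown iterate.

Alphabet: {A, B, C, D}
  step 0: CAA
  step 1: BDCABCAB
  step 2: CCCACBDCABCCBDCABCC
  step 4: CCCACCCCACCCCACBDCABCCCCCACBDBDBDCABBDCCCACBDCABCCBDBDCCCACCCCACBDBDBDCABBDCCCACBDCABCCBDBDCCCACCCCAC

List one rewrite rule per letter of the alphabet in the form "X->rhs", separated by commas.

A->CAB, B->CC, C->BD, D->CAC

  step 1 ⇒ step 2: BDCABCAB ⇒ CC·CAC·BD·CAB·CC·BD·CAB·CC
    A ↦ CAB
    B ↦ CC
    C ↦ BD
    D ↦ CAC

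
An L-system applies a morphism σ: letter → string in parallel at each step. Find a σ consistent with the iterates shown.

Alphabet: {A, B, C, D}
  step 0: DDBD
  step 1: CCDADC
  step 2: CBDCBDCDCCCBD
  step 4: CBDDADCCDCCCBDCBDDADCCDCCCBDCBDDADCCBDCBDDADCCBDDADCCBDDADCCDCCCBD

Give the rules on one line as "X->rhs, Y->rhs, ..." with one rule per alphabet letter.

  step 1 ⇒ step 2: CCDADC ⇒ CBD·CBD·C·DC·C·CBD
    A ↦ DC
    C ↦ CBD
    D ↦ C
  step 0 ⇒ step 1: DDBD ⇒ C·C·DAD·C
    B ↦ DAD

A->DC, B->DAD, C->CBD, D->C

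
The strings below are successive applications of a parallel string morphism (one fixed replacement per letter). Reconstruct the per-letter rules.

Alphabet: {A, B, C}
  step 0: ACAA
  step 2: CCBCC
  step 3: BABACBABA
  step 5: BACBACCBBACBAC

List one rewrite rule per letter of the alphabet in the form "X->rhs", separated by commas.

A->B, B->C, C->BA

  step 2 ⇒ step 3: CCBCC ⇒ BA·BA·C·BA·BA
    B ↦ C
    C ↦ BA
    A ↦ B  (constrained at step 0)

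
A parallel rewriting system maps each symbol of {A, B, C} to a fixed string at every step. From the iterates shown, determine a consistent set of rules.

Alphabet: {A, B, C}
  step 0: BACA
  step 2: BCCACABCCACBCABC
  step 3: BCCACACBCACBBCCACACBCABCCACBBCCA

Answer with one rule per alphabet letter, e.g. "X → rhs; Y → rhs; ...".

  step 2 ⇒ step 3: BCCACABCCACBCABC ⇒ BC·CA·CA·CB·CA·CB·BC·CA·CA·CB·CA·BC·CA·CB·BC·CA
    A ↦ CB
    B ↦ BC
    C ↦ CA

A->CB, B->BC, C->CA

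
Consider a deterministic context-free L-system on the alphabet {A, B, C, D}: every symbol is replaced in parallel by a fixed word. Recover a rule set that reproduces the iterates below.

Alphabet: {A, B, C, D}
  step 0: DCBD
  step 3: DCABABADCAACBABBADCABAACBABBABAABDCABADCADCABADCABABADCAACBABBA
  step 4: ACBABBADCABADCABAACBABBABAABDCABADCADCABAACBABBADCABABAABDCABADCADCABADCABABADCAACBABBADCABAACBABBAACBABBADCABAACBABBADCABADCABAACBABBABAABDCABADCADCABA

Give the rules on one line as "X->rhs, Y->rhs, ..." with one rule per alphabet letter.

A->BA, B->DCA, C->AB, D->ACB

  step 3 ⇒ step 4: DCABABADCAACBABBADCABAACBABBABAABDCABADCADCABADCABABADCAACBABBA ⇒ ACB·AB·BA·DCA·BA·DCA·BA·ACB·AB·BA·BA·AB·DCA·BA·DCA·DCA·BA·ACB·AB·BA·DCA·BA·BA·AB·DCA·BA·DCA·DCA·BA·DCA·BA·BA·DCA·ACB·AB·BA·DCA·BA·ACB·AB·BA·ACB·AB·BA·DCA·BA·ACB·AB·BA·DCA·BA·DCA·BA·ACB·AB·BA·BA·AB·DCA·BA·DCA·DCA·BA
    A ↦ BA
    B ↦ DCA
    C ↦ AB
    D ↦ ACB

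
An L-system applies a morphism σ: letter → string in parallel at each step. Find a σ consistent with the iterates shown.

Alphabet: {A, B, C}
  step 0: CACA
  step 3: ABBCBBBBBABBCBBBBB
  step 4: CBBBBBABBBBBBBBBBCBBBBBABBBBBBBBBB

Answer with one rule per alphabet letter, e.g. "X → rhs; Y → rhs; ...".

  step 3 ⇒ step 4: ABBCBBBBBABBCBBBBB ⇒ CB·BB·BB·A·BB·BB·BB·BB·BB·CB·BB·BB·A·BB·BB·BB·BB·BB
    A ↦ CB
    B ↦ BB
    C ↦ A

A->CB, B->BB, C->A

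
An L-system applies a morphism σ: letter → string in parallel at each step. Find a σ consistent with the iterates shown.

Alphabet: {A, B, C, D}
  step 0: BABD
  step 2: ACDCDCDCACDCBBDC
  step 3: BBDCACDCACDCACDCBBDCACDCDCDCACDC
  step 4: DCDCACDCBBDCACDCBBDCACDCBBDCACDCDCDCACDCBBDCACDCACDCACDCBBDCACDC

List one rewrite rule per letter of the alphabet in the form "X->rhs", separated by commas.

A->BB, B->DC, C->DC, D->AC

  step 3 ⇒ step 4: BBDCACDCACDCACDCBBDCACDCDCDCACDC ⇒ DC·DC·AC·DC·BB·DC·AC·DC·BB·DC·AC·DC·BB·DC·AC·DC·DC·DC·AC·DC·BB·DC·AC·DC·AC·DC·AC·DC·BB·DC·AC·DC
    A ↦ BB
    B ↦ DC
    C ↦ DC
    D ↦ AC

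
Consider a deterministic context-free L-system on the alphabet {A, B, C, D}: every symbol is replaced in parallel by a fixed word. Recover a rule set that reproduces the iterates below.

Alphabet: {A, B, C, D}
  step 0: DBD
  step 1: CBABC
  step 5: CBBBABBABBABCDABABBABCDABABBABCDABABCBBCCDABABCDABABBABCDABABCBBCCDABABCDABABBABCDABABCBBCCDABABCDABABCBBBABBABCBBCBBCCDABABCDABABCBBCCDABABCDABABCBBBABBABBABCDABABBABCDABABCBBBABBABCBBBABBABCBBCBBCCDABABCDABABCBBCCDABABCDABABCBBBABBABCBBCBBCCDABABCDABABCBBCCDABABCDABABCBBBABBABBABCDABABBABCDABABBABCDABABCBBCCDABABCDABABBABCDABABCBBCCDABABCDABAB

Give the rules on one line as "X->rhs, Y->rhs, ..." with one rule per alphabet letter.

A->CDA, B->BAB, C->CBB, D->C

  step 0 ⇒ step 1: DBD ⇒ C·BAB·C
    B ↦ BAB
    D ↦ C
    A ↦ CDA  (constrained at step 1)
    C ↦ CBB  (constrained at step 1)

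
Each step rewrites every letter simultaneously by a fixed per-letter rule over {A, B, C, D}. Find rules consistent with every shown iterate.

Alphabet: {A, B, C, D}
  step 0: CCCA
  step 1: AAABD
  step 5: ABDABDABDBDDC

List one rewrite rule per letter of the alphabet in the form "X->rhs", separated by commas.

  step 0 ⇒ step 1: CCCA ⇒ A·A·A·BD
    A ↦ BD
    C ↦ A
    B ↦ D  (constrained at step 1)
    D ↦ C  (constrained at step 1)

A->BD, B->D, C->A, D->C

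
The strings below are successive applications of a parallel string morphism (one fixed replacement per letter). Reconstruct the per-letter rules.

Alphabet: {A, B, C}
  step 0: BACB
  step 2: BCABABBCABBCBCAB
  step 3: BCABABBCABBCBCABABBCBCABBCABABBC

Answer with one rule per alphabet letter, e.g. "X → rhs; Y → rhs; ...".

  step 2 ⇒ step 3: BCABABBCABBCBCAB ⇒ BC·AB·AB·BC·AB·BC·BC·AB·AB·BC·BC·AB·BC·AB·AB·BC
    A ↦ AB
    B ↦ BC
    C ↦ AB

A->AB, B->BC, C->AB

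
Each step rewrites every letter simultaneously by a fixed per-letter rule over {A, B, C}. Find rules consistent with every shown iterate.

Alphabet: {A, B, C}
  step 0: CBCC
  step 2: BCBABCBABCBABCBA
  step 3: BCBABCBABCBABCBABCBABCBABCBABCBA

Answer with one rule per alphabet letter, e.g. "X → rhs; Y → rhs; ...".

A->BA, B->BC, C->BA

  step 2 ⇒ step 3: BCBABCBABCBABCBA ⇒ BC·BA·BC·BA·BC·BA·BC·BA·BC·BA·BC·BA·BC·BA·BC·BA
    A ↦ BA
    B ↦ BC
    C ↦ BA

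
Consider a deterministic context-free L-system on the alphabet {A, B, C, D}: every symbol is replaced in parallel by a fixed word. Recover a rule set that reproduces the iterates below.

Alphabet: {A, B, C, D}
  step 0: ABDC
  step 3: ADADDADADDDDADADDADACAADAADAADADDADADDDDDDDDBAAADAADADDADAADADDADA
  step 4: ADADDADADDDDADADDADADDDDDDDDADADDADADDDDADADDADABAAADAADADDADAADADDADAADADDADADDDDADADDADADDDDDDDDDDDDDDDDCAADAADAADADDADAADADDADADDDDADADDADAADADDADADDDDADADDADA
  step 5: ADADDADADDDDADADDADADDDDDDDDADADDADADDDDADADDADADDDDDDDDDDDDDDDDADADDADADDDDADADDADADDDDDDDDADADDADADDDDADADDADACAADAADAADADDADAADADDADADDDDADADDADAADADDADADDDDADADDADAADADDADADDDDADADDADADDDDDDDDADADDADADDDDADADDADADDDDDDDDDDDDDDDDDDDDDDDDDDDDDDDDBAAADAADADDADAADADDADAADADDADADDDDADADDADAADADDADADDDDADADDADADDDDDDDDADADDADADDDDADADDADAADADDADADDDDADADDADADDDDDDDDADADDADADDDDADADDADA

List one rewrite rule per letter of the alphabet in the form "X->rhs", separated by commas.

A->ADA, B->CA, C->BAA, D->DD

  step 4 ⇒ step 5: ADADDADADDDDADADDADADDDDDDDDADADDADADDDDADADDADABAAADAADADDADAADADDADAADADDADADDDDADADDADADDDDDDDDDDDDDDDDCAADAADAADADDADAADADDADADDDDADADDADAADADDADADDDDADADDADA ⇒ ADA·DD·ADA·DD·DD·ADA·DD·ADA·DD·DD·DD·DD·ADA·DD·ADA·DD·DD·ADA·DD·ADA·DD·DD·DD·DD·DD·DD·DD·DD·ADA·DD·ADA·DD·DD·ADA·DD·ADA·DD·DD·DD·DD·ADA·DD·ADA·DD·DD·ADA·DD·ADA·CA·ADA·ADA·ADA·DD·ADA·ADA·DD·ADA·DD·DD·ADA·DD·ADA·ADA·DD·ADA·DD·DD·ADA·DD·ADA·ADA·DD·ADA·DD·DD·ADA·DD·ADA·DD·DD·DD·DD·ADA·DD·ADA·DD·DD·ADA·DD·ADA·DD·DD·DD·DD·DD·DD·DD·DD·DD·DD·DD·DD·DD·DD·DD·DD·BAA·ADA·ADA·DD·ADA·ADA·DD·ADA·ADA·DD·ADA·DD·DD·ADA·DD·ADA·ADA·DD·ADA·DD·DD·ADA·DD·ADA·DD·DD·DD·DD·ADA·DD·ADA·DD·DD·ADA·DD·ADA·ADA·DD·ADA·DD·DD·ADA·DD·ADA·DD·DD·DD·DD·ADA·DD·ADA·DD·DD·ADA·DD·ADA
    A ↦ ADA
    B ↦ CA
    C ↦ BAA
    D ↦ DD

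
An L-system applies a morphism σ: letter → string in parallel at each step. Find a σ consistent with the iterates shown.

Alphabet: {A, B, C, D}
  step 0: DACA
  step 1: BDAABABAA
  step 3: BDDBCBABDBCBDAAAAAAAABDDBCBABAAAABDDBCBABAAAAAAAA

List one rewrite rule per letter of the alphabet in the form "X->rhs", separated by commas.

A->AA, B->DBC, C->BAB, D->BD

  step 0 ⇒ step 1: DACA ⇒ BD·AA·BAB·AA
    A ↦ AA
    C ↦ BAB
    D ↦ BD
    B ↦ DBC  (constrained at step 1)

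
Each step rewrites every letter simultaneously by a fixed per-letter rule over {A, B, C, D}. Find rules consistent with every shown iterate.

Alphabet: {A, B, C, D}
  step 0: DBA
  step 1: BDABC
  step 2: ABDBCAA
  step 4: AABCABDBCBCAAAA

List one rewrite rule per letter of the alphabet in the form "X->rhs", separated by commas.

A->BC, B->A, C->A, D->BD

  step 1 ⇒ step 2: BDABC ⇒ A·BD·BC·A·A
    A ↦ BC
    B ↦ A
    C ↦ A
    D ↦ BD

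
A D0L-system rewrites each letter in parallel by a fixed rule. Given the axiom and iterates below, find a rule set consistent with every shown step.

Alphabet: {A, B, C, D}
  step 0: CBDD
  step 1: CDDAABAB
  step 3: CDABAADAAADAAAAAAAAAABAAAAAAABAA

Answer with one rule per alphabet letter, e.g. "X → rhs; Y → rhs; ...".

A->AA, B->DA, C->CD, D->AB

  step 0 ⇒ step 1: CBDD ⇒ CD·DA·AB·AB
    B ↦ DA
    C ↦ CD
    D ↦ AB
    A ↦ AA  (constrained at step 1)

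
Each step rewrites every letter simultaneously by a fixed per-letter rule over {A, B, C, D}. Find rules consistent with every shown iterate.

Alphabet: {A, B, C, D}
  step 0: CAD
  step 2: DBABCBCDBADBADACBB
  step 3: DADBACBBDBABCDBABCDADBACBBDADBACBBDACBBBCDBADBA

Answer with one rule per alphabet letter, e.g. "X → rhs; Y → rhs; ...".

A->CBB, B->DBA, C->BC, D->DA

  step 2 ⇒ step 3: DBABCBCDBADBADACBB ⇒ DA·DBA·CBB·DBA·BC·DBA·BC·DA·DBA·CBB·DA·DBA·CBB·DA·CBB·BC·DBA·DBA
    A ↦ CBB
    B ↦ DBA
    C ↦ BC
    D ↦ DA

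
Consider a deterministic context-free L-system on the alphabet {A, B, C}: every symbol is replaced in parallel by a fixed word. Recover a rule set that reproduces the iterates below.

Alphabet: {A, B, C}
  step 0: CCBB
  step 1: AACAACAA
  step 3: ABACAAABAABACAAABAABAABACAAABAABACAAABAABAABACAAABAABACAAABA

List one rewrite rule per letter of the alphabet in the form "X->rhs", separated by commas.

A->ABA, B->CAA, C->A

  step 0 ⇒ step 1: CCBB ⇒ A·A·CAA·CAA
    B ↦ CAA
    C ↦ A
    A ↦ ABA  (constrained at step 1)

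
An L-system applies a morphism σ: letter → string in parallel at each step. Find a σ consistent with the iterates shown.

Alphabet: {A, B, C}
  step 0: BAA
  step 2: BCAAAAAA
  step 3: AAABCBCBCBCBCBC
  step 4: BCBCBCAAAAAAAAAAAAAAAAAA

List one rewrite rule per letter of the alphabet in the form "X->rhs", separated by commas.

  step 3 ⇒ step 4: AAABCBCBCBCBCBC ⇒ BC·BC·BC·A·AA·A·AA·A·AA·A·AA·A·AA·A·AA
    A ↦ BC
    B ↦ A
    C ↦ AA

A->BC, B->A, C->AA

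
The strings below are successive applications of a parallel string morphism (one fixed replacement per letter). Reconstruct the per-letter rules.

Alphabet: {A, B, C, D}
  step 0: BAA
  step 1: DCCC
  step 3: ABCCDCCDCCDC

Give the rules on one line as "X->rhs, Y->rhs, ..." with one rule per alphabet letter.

  step 0 ⇒ step 1: BAA ⇒ DC·C·C
    A ↦ C
    B ↦ DC
    C ↦ AB  (constrained at step 1)
    D ↦ CA  (constrained at step 1)

A->C, B->DC, C->AB, D->CA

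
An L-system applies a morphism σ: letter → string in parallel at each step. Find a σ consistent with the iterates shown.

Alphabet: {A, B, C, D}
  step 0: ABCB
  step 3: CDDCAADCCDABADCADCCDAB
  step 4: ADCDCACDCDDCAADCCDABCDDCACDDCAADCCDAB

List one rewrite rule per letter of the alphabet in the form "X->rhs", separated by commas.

  step 3 ⇒ step 4: CDDCAADCCDABADCADCCDAB ⇒ A·DC·DC·A·CD·CD·DC·A·A·DC·CD·AB·CD·DC·A·CD·DC·A·A·DC·CD·AB
    A ↦ CD
    B ↦ AB
    C ↦ A
    D ↦ DC

A->CD, B->AB, C->A, D->DC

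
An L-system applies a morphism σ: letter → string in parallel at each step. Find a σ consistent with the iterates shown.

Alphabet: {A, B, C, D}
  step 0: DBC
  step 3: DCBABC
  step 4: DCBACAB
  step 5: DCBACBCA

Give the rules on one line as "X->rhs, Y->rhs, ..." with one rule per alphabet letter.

  step 4 ⇒ step 5: DCBACAB ⇒ DC·B·A·C·B·C·A
    A ↦ C
    B ↦ A
    C ↦ B
    D ↦ DC

A->C, B->A, C->B, D->DC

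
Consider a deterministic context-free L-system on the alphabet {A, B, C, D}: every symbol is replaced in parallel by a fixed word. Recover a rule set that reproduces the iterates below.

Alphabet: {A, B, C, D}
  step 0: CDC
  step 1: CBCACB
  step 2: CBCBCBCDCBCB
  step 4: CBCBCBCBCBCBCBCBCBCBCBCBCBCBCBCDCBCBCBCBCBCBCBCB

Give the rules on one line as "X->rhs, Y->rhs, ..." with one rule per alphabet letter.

  step 1 ⇒ step 2: CBCACB ⇒ CB·CB·CB·CD·CB·CB
    A ↦ CD
    B ↦ CB
    C ↦ CB
  step 0 ⇒ step 1: CDC ⇒ CB·CA·CB
    D ↦ CA

A->CD, B->CB, C->CB, D->CA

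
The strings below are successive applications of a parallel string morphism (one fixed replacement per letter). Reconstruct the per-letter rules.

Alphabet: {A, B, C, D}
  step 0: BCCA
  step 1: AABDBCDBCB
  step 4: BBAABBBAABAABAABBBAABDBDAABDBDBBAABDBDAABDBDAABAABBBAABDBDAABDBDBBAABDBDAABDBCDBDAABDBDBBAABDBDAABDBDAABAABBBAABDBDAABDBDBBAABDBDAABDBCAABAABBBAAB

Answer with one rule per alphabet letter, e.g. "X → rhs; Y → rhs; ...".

A->B, B->AAB, C->DBC, D->DBD

  step 0 ⇒ step 1: BCCA ⇒ AAB·DBC·DBC·B
    A ↦ B
    B ↦ AAB
    C ↦ DBC
    D ↦ DBD  (constrained at step 1)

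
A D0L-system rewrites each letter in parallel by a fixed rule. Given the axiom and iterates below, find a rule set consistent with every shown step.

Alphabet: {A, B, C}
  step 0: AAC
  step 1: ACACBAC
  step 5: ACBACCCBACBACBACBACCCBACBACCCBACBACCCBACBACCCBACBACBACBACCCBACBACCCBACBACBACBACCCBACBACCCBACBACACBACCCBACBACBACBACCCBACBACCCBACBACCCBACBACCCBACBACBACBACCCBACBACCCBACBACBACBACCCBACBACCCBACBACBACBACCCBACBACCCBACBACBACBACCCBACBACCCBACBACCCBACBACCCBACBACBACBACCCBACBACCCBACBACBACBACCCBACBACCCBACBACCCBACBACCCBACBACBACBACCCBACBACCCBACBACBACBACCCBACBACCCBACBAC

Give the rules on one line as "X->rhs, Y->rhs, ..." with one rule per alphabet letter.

  step 0 ⇒ step 1: AAC ⇒ AC·AC·BAC
    A ↦ AC
    C ↦ BAC
    B ↦ CCB  (constrained at step 1)

A->AC, B->CCB, C->BAC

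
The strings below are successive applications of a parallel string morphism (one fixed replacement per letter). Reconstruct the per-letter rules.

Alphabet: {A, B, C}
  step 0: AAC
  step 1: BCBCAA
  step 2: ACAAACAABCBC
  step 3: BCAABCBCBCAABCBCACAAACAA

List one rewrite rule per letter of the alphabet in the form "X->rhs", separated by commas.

  step 2 ⇒ step 3: ACAAACAABCBC ⇒ BC·AA·BC·BC·BC·AA·BC·BC·AC·AA·AC·AA
    A ↦ BC
    B ↦ AC
    C ↦ AA

A->BC, B->AC, C->AA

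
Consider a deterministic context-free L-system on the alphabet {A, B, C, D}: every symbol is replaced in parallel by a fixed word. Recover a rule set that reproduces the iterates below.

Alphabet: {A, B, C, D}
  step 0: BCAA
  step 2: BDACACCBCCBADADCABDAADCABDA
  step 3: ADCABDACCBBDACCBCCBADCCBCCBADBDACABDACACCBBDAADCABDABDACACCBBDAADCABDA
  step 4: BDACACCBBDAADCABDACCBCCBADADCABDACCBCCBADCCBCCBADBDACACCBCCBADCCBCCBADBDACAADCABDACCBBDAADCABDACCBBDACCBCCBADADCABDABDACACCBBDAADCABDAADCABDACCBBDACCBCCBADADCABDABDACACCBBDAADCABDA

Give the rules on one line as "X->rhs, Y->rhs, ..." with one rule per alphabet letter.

A->BDA, B->AD, C->CCB, D->CA

  step 3 ⇒ step 4: ADCABDACCBBDACCBCCBADCCBCCBADBDACABDACACCBBDAADCABDABDACACCBBDAADCABDA ⇒ BDA·CA·CCB·BDA·AD·CA·BDA·CCB·CCB·AD·AD·CA·BDA·CCB·CCB·AD·CCB·CCB·AD·BDA·CA·CCB·CCB·AD·CCB·CCB·AD·BDA·CA·AD·CA·BDA·CCB·BDA·AD·CA·BDA·CCB·BDA·CCB·CCB·AD·AD·CA·BDA·BDA·CA·CCB·BDA·AD·CA·BDA·AD·CA·BDA·CCB·BDA·CCB·CCB·AD·AD·CA·BDA·BDA·CA·CCB·BDA·AD·CA·BDA
    A ↦ BDA
    B ↦ AD
    C ↦ CCB
    D ↦ CA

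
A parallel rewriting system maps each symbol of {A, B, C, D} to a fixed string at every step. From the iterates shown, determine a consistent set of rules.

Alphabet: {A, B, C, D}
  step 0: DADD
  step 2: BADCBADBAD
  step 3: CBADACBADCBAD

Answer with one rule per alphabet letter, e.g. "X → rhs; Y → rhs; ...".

  step 2 ⇒ step 3: BADCBADBAD ⇒ C·B·AD·A·C·B·AD·C·B·AD
    A ↦ B
    B ↦ C
    C ↦ A
    D ↦ AD

A->B, B->C, C->A, D->AD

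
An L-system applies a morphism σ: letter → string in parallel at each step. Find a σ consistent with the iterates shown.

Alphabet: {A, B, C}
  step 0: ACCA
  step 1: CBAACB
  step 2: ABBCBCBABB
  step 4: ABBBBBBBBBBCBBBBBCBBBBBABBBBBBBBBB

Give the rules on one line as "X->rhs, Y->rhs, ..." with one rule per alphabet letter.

  step 1 ⇒ step 2: CBAACB ⇒ A·BB·CB·CB·A·BB
    A ↦ CB
    B ↦ BB
    C ↦ A

A->CB, B->BB, C->A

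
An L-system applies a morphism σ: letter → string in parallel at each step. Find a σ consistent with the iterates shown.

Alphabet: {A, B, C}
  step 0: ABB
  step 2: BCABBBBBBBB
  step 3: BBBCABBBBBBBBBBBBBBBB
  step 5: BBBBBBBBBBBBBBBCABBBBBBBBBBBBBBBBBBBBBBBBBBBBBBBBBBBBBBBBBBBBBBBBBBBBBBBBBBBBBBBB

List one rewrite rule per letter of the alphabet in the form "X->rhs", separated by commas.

  step 2 ⇒ step 3: BCABBBBBBBB ⇒ BB·B·CA·BB·BB·BB·BB·BB·BB·BB·BB
    A ↦ CA
    B ↦ BB
    C ↦ B

A->CA, B->BB, C->B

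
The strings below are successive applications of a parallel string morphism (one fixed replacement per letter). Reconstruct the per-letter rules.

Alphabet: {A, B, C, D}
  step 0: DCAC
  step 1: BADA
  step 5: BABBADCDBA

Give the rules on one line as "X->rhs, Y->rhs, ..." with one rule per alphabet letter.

  step 0 ⇒ step 1: DCAC ⇒ B·A·D·A
    A ↦ D
    C ↦ A
    D ↦ B
    B ↦ DC  (constrained at step 1)

A->D, B->DC, C->A, D->B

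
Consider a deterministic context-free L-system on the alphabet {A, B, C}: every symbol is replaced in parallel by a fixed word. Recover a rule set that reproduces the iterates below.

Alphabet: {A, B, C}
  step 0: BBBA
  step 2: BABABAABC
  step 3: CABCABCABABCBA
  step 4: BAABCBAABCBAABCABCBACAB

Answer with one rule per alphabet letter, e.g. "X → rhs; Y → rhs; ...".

  step 3 ⇒ step 4: CABCABCABABCBA ⇒ BA·AB·C·BA·AB·C·BA·AB·C·AB·C·BA·C·AB
    A ↦ AB
    B ↦ C
    C ↦ BA

A->AB, B->C, C->BA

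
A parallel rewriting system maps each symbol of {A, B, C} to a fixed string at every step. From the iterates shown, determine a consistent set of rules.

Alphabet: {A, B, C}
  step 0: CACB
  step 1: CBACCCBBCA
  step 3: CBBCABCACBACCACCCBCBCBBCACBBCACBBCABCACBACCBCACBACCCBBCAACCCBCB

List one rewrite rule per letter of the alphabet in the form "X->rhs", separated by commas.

A->ACC, B->BCA, C->CB

  step 0 ⇒ step 1: CACB ⇒ CB·ACC·CB·BCA
    A ↦ ACC
    B ↦ BCA
    C ↦ CB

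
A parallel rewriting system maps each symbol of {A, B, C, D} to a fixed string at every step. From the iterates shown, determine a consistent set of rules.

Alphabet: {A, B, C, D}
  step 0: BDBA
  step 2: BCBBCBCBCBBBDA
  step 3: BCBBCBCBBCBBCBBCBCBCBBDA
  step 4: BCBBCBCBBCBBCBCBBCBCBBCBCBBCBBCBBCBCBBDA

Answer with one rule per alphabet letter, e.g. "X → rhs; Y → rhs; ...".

  step 3 ⇒ step 4: BCBBCBCBBCBBCBBCBCBCBBDA ⇒ BC·B·BC·BC·B·BC·B·BC·BC·B·BC·BC·B·BC·BC·B·BC·B·BC·B·BC·BC·BB·DA
    A ↦ DA
    B ↦ BC
    C ↦ B
    D ↦ BB

A->DA, B->BC, C->B, D->BB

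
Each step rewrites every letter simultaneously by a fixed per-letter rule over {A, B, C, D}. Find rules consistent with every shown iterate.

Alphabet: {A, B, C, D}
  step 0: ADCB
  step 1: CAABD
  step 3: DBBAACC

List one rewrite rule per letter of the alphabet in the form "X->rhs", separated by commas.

A->C, B->D, C->B, D->AA

  step 0 ⇒ step 1: ADCB ⇒ C·AA·B·D
    A ↦ C
    B ↦ D
    C ↦ B
    D ↦ AA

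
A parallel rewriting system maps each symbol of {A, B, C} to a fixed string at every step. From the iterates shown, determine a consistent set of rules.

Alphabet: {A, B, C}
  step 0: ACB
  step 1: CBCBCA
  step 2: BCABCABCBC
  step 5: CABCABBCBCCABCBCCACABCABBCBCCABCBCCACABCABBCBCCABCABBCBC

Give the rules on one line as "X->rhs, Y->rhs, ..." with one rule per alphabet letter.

A->CBC, B->CA, C->B

  step 1 ⇒ step 2: CBCBCA ⇒ B·CA·B·CA·B·CBC
    A ↦ CBC
    B ↦ CA
    C ↦ B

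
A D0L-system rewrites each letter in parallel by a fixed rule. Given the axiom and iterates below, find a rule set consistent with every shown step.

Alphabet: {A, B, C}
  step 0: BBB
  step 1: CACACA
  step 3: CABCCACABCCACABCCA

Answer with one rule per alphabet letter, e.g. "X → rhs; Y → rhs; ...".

A->B, B->CA, C->BC

  step 0 ⇒ step 1: BBB ⇒ CA·CA·CA
    B ↦ CA
    A ↦ B  (constrained at step 1)
    C ↦ BC  (constrained at step 1)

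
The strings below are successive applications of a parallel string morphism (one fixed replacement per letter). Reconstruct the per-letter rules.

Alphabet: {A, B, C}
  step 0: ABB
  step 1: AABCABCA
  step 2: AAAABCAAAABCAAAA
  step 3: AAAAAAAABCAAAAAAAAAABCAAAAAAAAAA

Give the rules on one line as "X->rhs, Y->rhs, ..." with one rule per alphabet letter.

A->AA, B->BCA, C->A

  step 2 ⇒ step 3: AAAABCAAAABCAAAA ⇒ AA·AA·AA·AA·BCA·A·AA·AA·AA·AA·BCA·A·AA·AA·AA·AA
    A ↦ AA
    B ↦ BCA
    C ↦ A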